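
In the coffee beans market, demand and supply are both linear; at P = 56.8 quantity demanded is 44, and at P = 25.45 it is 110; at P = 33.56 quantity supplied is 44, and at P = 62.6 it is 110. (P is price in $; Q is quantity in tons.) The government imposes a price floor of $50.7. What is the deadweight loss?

Demand slope = (25.45 − 56.8)/(110 − 44) = −0.475, so P = 77.7 − 0.475Q.
Supply slope = (62.6 − 33.56)/(110 − 44) = 0.44, so P = 14.2 + 0.44Q.
Competitive equilibrium: 77.7 − 0.475Q = 14.2 + 0.44Q → Q* = 69.3989, P* = 44.7355.
At the floor P = 50.7, quantity demanded = (77.7 − 50.7)/0.475 = 56.8421.
Sellers' marginal cost at Q' = 56.8421: 14.2 + 0.44·56.8421 = 39.2105.
ΔQ = 69.3989 − 56.8421 = 12.5568; wedge = 50.7 − 39.2105 = 11.4895.
DWL = ½ × 12.5568 × 11.4895 = $72.14.

$72.14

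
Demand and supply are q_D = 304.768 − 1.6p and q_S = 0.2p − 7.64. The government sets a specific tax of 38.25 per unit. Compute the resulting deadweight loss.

130.05

In inverse form: demand p = 190.48 − 0.625q, supply p = 38.2 + 5q.
Competitive equilibrium: 190.48 − 0.625q = 38.2 + 5q → q* = 27.072, p* = 173.56.
With the tax, the buyer price exceeds the seller price by 38.25: (190.48 − 0.625q) − (38.2 + 5q) = 38.25 → q' = 20.272.
Δq = 27.072 − 20.272 = 6.8; the wedge equals the tax, 38.25.
The triangle = ½ × 6.8 × 38.25 = 130.05.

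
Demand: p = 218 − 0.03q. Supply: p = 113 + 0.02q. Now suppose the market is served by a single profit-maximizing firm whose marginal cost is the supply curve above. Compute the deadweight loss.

15503.91

Competitive equilibrium: 218 − 0.03q = 113 + 0.02q → q* = 2100, p* = 155.
Marginal revenue: MR = 218 − 0.06q. Set MR = MC: 218 − 0.06q = 113 + 0.02q → q_m = 1312.5.
Price p_m = 218 − 0.03·1312.5 = 178.625; MC(q_m) = 113 + 0.02·1312.5 = 139.25.
Competitive q* = 2100, so Δq = 787.5; wedge = 178.625 − 139.25 = 39.375.
The triangle = ½ × 787.5 × 39.375 = 15503.91.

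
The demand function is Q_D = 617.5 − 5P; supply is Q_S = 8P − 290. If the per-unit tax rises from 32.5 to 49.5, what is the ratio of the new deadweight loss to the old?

In inverse form: demand P = 123.5 − 0.2Q, supply P = 36.25 + 0.125Q.
Competitive equilibrium: 123.5 − 0.2Q = 36.25 + 0.125Q → Q* = 268.4615, P* = 69.8077.
For a per-unit tax t: ΔQ = t/0.325, so DWL = ½·t·(t/0.325) = t²/0.65.
At t = 32.5: DWL = 1625. At t = 49.5: DWL = 3769.615.
Ratio = (49.5/32.5)² = 2.320.

2.320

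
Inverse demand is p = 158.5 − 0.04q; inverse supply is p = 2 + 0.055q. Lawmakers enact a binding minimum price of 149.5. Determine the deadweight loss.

96098.77

Competitive equilibrium: 158.5 − 0.04q = 2 + 0.055q → q* = 1647.3684, p* = 92.6053.
At the floor p = 149.5, quantity demanded = (158.5 − 149.5)/0.04 = 225.
Sellers' marginal cost at q' = 225: 2 + 0.055·225 = 14.375.
Δq = 1647.3684 − 225 = 1422.3684; wedge = 149.5 − 14.375 = 135.125.
Deadweight loss = ½ × 1422.3684 × 135.125 = 96098.77.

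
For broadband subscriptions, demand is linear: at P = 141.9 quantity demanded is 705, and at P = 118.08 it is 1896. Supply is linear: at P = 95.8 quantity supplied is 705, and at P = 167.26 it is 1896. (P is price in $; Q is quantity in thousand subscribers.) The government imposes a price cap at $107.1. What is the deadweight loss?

$6019.17 thousand

Demand slope = (118.08 − 141.9)/(1896 − 705) = −0.02, so P = 156 − 0.02Q.
Supply slope = (167.26 − 95.8)/(1896 − 705) = 0.06, so P = 53.5 + 0.06Q.
Competitive equilibrium: 156 − 0.02Q = 53.5 + 0.06Q → Q* = 1281.25, P* = 130.375.
At the ceiling P = 107.1, quantity supplied = (107.1 − 53.5)/0.06 = 893.3333.
Willingness to pay at Q' = 893.3333: 156 − 0.02·893.3333 = 138.1333.
ΔQ = 1281.25 − 893.3333 = 387.9167; wedge = 138.1333 − 107.1 = 31.0333.
Deadweight loss = ½ × 387.9167 × 31.0333 = $6019.17 thousand.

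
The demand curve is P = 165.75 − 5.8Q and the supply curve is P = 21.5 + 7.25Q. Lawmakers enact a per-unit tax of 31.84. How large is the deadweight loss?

Competitive equilibrium: 165.75 − 5.8Q = 21.5 + 7.25Q → Q* = 11.0536, P* = 101.6389.
With the tax, the buyer price exceeds the seller price by 31.84: (165.75 − 5.8Q) − (21.5 + 7.25Q) = 31.84 → Q' = 8.6138.
ΔQ = 11.0536 − 8.6138 = 2.4398; the wedge equals the tax, 31.84.
Welfare loss = ½ × 2.4398 × 31.84 = 38.84.

38.84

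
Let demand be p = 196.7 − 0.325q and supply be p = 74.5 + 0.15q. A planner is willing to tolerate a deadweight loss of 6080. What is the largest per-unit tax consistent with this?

76

Competitive equilibrium: 196.7 − 0.325q = 74.5 + 0.15q → q* = 257.2632, p* = 113.0895.
A tax t gives Δq = t/0.475 and wedge t, so DWL = t²/0.95.
t²/0.95 = 6080 → t² = 5776 → t = 76.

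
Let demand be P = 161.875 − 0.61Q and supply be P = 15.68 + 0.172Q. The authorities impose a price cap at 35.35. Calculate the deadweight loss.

2060.28

Competitive equilibrium: 161.875 − 0.61Q = 15.68 + 0.172Q → Q* = 186.9501, P* = 47.8354.
At the ceiling P = 35.35, quantity supplied = (35.35 − 15.68)/0.172 = 114.3605.
Willingness to pay at Q' = 114.3605: 161.875 − 0.61·114.3605 = 92.1151.
ΔQ = 186.9501 − 114.3605 = 72.5896; wedge = 92.1151 − 35.35 = 56.7651.
Welfare loss = ½ × 72.5896 × 56.7651 = 2060.28.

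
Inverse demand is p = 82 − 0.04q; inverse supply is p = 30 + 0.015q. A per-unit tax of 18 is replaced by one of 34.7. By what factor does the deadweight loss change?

3.716

Competitive equilibrium: 82 − 0.04q = 30 + 0.015q → q* = 945.4545, p* = 44.1818.
For a per-unit tax t: Δq = t/0.055, so DWL = ½·t·(t/0.055) = t²/0.11.
At t = 18: DWL = 2945.455. At t = 34.7: DWL = 10946.273.
Ratio = (34.7/18)² = 3.716.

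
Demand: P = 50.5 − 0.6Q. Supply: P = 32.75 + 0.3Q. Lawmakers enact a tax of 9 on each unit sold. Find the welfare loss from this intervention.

45

Competitive equilibrium: 50.5 − 0.6Q = 32.75 + 0.3Q → Q* = 19.7222, P* = 38.6667.
With the tax, the buyer price exceeds the seller price by 9: (50.5 − 0.6Q) − (32.75 + 0.3Q) = 9 → Q' = 9.7222.
ΔQ = 19.7222 − 9.7222 = 10; the wedge equals the tax, 9.
Deadweight loss = ½ × 10 × 9 = 45.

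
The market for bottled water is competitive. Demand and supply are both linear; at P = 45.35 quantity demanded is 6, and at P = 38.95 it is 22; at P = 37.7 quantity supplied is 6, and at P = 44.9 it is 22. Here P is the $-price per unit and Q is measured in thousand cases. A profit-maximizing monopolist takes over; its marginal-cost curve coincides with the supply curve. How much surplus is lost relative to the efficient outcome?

Demand slope = (38.95 − 45.35)/(22 − 6) = −0.4, so P = 47.75 − 0.4Q.
Supply slope = (44.9 − 37.7)/(22 − 6) = 0.45, so P = 35 + 0.45Q.
Competitive equilibrium: 47.75 − 0.4Q = 35 + 0.45Q → Q* = 15, P* = 41.75.
Marginal revenue: MR = 47.75 − 0.8Q. Set MR = MC: 47.75 − 0.8Q = 35 + 0.45Q → Q_m = 10.2.
Price P_m = 47.75 − 0.4·10.2 = 43.67; MC(Q_m) = 35 + 0.45·10.2 = 39.59.
Competitive Q* = 15, so ΔQ = 4.8; wedge = 43.67 − 39.59 = 4.08.
Deadweight loss = ½ × 4.8 × 4.08 = $9.792 thousand.

$9.792 thousand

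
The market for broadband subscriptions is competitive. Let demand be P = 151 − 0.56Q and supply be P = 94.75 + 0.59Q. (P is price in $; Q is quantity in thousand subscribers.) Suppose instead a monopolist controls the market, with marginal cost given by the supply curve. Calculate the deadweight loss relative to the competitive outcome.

$147.54 thousand

Competitive equilibrium: 151 − 0.56Q = 94.75 + 0.59Q → Q* = 48.913, P* = 123.6087.
Marginal revenue: MR = 151 − 1.12Q. Set MR = MC: 151 − 1.12Q = 94.75 + 0.59Q → Q_m = 32.8947.
Price P_m = 151 − 0.56·32.8947 = 132.579; MC(Q_m) = 94.75 + 0.59·32.8947 = 114.1579.
Competitive Q* = 48.913, so ΔQ = 16.0183; wedge = 132.579 − 114.1579 = 18.4211.
Welfare loss = ½ × 16.0183 × 18.4211 = $147.54 thousand.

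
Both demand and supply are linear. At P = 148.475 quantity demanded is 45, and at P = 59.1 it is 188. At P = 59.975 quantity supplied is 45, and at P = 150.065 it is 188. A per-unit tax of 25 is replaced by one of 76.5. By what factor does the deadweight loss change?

Demand slope = (59.1 − 148.475)/(188 − 45) = −0.625, so P = 176.6 − 0.625Q.
Supply slope = (150.065 − 59.975)/(188 − 45) = 0.63, so P = 31.625 + 0.63Q.
Competitive equilibrium: 176.6 − 0.625Q = 31.625 + 0.63Q → Q* = 115.5179, P* = 104.4013.
For a per-unit tax t: ΔQ = t/1.255, so DWL = ½·t·(t/1.255) = t²/2.51.
At t = 25: DWL = 249.004. At t = 76.5: DWL = 2331.574.
Ratio = (76.5/25)² = 9.3636.

9.3636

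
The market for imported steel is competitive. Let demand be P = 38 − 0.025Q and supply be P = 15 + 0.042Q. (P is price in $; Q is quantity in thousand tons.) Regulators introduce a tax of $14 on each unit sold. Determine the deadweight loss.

Competitive equilibrium: 38 − 0.025Q = 15 + 0.042Q → Q* = 343.2836, P* = 29.4179.
With the tax, the buyer price exceeds the seller price by 14: (38 − 0.025Q) − (15 + 0.042Q) = 14 → Q' = 134.3284.
ΔQ = 343.2836 − 134.3284 = 208.9552; the wedge equals the tax, 14.
DWL = ½ × 208.9552 × 14 = $1462.69 thousand.

$1462.69 thousand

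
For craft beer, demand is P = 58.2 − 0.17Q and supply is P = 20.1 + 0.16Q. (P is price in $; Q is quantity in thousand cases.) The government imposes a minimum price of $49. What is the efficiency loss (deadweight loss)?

Competitive equilibrium: 58.2 − 0.17Q = 20.1 + 0.16Q → Q* = 115.4545, P* = 38.5727.
At the floor P = 49, quantity demanded = (58.2 − 49)/0.17 = 54.1176.
Sellers' marginal cost at Q' = 54.1176: 20.1 + 0.16·54.1176 = 28.7588.
ΔQ = 115.4545 − 54.1176 = 61.3369; wedge = 49 − 28.7588 = 20.2412.
Welfare loss = ½ × 61.3369 × 20.2412 = $620.77 thousand.

$620.77 thousand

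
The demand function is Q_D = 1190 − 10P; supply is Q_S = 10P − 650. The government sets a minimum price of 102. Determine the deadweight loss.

1000

In inverse form: demand P = 119 − 0.1Q, supply P = 65 + 0.1Q.
Competitive equilibrium: 119 − 0.1Q = 65 + 0.1Q → Q* = 270, P* = 92.
At the floor P = 102, quantity demanded = (119 − 102)/0.1 = 170.
Sellers' marginal cost at Q' = 170: 65 + 0.1·170 = 82.
ΔQ = 270 − 170 = 100; wedge = 102 − 82 = 20.
Deadweight loss = ½ × 100 × 20 = 1000.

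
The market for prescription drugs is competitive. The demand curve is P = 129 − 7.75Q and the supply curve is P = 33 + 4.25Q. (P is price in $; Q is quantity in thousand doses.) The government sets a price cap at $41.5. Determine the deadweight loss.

$216 thousand

Competitive equilibrium: 129 − 7.75Q = 33 + 4.25Q → Q* = 8, P* = 67.
At the ceiling P = 41.5, quantity supplied = (41.5 − 33)/4.25 = 2.
Willingness to pay at Q' = 2: 129 − 7.75·2 = 113.5.
ΔQ = 8 − 2 = 6; wedge = 113.5 − 41.5 = 72.
DWL = ½ × 6 × 72 = $216 thousand.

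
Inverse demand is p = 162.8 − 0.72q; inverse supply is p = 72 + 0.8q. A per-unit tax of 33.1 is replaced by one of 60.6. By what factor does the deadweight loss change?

Competitive equilibrium: 162.8 − 0.72q = 72 + 0.8q → q* = 59.7368, p* = 119.7895.
For a per-unit tax t: Δq = t/1.52, so DWL = ½·t·(t/1.52) = t²/3.04.
At t = 33.1: DWL = 360.398. At t = 60.6: DWL = 1208.013.
Ratio = (60.6/33.1)² = 3.352.

3.352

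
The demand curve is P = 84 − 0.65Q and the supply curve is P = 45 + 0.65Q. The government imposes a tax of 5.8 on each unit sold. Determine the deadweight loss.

Competitive equilibrium: 84 − 0.65Q = 45 + 0.65Q → Q* = 30, P* = 64.5.
With the tax, the buyer price exceeds the seller price by 5.8: (84 − 0.65Q) − (45 + 0.65Q) = 5.8 → Q' = 25.5385.
ΔQ = 30 − 25.5385 = 4.4615; the wedge equals the tax, 5.8.
DWL = ½ × 4.4615 × 5.8 = 12.94.

12.94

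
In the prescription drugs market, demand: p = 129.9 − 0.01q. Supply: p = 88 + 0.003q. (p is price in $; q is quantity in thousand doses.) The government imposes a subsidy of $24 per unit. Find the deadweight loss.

Competitive equilibrium: 129.9 − 0.01q = 88 + 0.003q → q* = 3223.0769, p* = 97.6692.
The subsidy lowers effective supply by 24: p = 64 + 0.003q.
New quantity: 129.9 − 0.01q = 64 + 0.003q → q' = 5069.2308.
Overproduction Δq = 5069.2308 − 3223.0769 = 1846.1539; wedge = subsidy = 24.
DWL = ½ × 1846.1539 × 24 = $22153.85 thousand.

$22153.85 thousand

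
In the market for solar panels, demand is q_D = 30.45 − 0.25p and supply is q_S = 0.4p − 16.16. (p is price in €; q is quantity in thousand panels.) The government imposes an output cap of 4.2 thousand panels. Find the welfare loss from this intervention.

In inverse form: demand p = 121.8 − 4q, supply p = 40.4 + 2.5q.
Competitive equilibrium: 121.8 − 4q = 40.4 + 2.5q → q* = 12.5231, p* = 71.7077.
At q = 4.2: demand price = 121.8 − 4·4.2 = 105; supply price = 40.4 + 2.5·4.2 = 50.9.
Δq = 12.5231 − 4.2 = 8.3231; wedge = 105 − 50.9 = 54.1.
The triangle = ½ × 8.3231 × 54.1 = €225.14 thousand.

€225.14 thousand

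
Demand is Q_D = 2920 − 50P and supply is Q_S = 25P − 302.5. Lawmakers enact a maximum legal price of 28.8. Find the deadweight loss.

In inverse form: demand P = 58.4 − 0.02Q, supply P = 12.1 + 0.04Q.
Competitive equilibrium: 58.4 − 0.02Q = 12.1 + 0.04Q → Q* = 771.6667, P* = 42.9667.
At the ceiling P = 28.8, quantity supplied = (28.8 − 12.1)/0.04 = 417.5.
Willingness to pay at Q' = 417.5: 58.4 − 0.02·417.5 = 50.05.
ΔQ = 771.6667 − 417.5 = 354.1667; wedge = 50.05 − 28.8 = 21.25.
Deadweight loss = ½ × 354.1667 × 21.25 = 3763.02.

3763.02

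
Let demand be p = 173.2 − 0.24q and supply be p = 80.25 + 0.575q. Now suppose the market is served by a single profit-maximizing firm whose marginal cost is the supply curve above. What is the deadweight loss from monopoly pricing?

274.30

Competitive equilibrium: 173.2 − 0.24q = 80.25 + 0.575q → q* = 114.0491, p* = 145.8282.
Marginal revenue: MR = 173.2 − 0.48q. Set MR = MC: 173.2 − 0.48q = 80.25 + 0.575q → q_m = 88.1043.
Price p_m = 173.2 − 0.24·88.1043 = 152.055; MC(q_m) = 80.25 + 0.575·88.1043 = 130.91.
Competitive q* = 114.0491, so Δq = 25.9448; wedge = 152.055 − 130.91 = 21.145.
Welfare loss = ½ × 25.9448 × 21.145 = 274.30.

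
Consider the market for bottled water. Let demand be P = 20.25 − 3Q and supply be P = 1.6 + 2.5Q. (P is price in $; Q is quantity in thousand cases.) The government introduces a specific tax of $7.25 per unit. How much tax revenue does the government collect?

$15.03 thousand

Competitive equilibrium: 20.25 − 3Q = 1.6 + 2.5Q → Q* = 3.3909, P* = 10.0773.
With the tax, the buyer price exceeds the seller price by 7.25: (20.25 − 3Q) − (1.6 + 2.5Q) = 7.25 → Q' = 2.0727.
Tax revenue = 7.25 × 2.0727 = $15.03 thousand.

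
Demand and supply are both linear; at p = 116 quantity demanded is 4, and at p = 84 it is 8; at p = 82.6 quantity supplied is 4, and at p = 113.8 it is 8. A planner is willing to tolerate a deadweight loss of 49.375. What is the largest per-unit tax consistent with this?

39.5

Demand slope = (84 − 116)/(8 − 4) = −8, so p = 148 − 8q.
Supply slope = (113.8 − 82.6)/(8 − 4) = 7.8, so p = 51.4 + 7.8q.
Competitive equilibrium: 148 − 8q = 51.4 + 7.8q → q* = 6.1139, p* = 99.0886.
A tax t gives Δq = t/15.8 and wedge t, so DWL = t²/31.6.
t²/31.6 = 49.375 → t² = 1560.25 → t = 39.5.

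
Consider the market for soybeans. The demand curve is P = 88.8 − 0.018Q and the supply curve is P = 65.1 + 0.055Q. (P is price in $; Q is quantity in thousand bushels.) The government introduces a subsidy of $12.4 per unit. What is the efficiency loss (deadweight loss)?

$1053.15 thousand

Competitive equilibrium: 88.8 − 0.018Q = 65.1 + 0.055Q → Q* = 324.6575, P* = 82.9562.
The subsidy lowers effective supply by 12.4: P = 52.7 + 0.055Q.
New quantity: 88.8 − 0.018Q = 52.7 + 0.055Q → Q' = 494.5205.
Overproduction ΔQ = 494.5205 − 324.6575 = 169.863; wedge = subsidy = 12.4.
DWL = ½ × 169.863 × 12.4 = $1053.15 thousand.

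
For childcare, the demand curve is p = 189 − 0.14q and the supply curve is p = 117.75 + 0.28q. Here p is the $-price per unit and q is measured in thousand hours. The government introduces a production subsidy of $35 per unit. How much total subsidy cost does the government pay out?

$8854.17 thousand

Competitive equilibrium: 189 − 0.14q = 117.75 + 0.28q → q* = 169.6429, p* = 165.25.
The subsidy lowers effective supply by 35: p = 82.75 + 0.28q.
New quantity: 189 − 0.14q = 82.75 + 0.28q → q' = 252.9762.
Total subsidy cost = 35 × 252.9762 = $8854.17 thousand.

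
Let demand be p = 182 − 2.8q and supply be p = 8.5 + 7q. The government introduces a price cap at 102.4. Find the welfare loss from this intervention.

Competitive equilibrium: 182 − 2.8q = 8.5 + 7q → q* = 17.7041, p* = 132.4286.
At the ceiling p = 102.4, quantity supplied = (102.4 − 8.5)/7 = 13.4143.
Willingness to pay at q' = 13.4143: 182 − 2.8·13.4143 = 144.44.
Δq = 17.7041 − 13.4143 = 4.2898; wedge = 144.44 − 102.4 = 42.04.
Welfare loss = ½ × 4.2898 × 42.04 = 90.17.

90.17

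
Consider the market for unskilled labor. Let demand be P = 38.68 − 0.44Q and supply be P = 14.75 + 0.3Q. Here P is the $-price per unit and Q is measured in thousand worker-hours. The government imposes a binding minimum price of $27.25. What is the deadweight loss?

Competitive equilibrium: 38.68 − 0.44Q = 14.75 + 0.3Q → Q* = 32.3378, P* = 24.4514.
At the floor P = 27.25, quantity demanded = (38.68 − 27.25)/0.44 = 25.9773.
Sellers' marginal cost at Q' = 25.9773: 14.75 + 0.3·25.9773 = 22.5432.
ΔQ = 32.3378 − 25.9773 = 6.3605; wedge = 27.25 − 22.5432 = 4.7068.
The triangle = ½ × 6.3605 × 4.7068 = $14.97 thousand.

$14.97 thousand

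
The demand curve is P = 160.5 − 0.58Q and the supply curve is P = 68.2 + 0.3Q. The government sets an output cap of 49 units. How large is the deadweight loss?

Competitive equilibrium: 160.5 − 0.58Q = 68.2 + 0.3Q → Q* = 104.8864, P* = 99.6659.
At Q = 49: demand price = 160.5 − 0.58·49 = 132.08; supply price = 68.2 + 0.3·49 = 82.9.
ΔQ = 104.8864 − 49 = 55.8864; wedge = 132.08 − 82.9 = 49.18.
The triangle = ½ × 55.8864 × 49.18 = 1374.25.

1374.25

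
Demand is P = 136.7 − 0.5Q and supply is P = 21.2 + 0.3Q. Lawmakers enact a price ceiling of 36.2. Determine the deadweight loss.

3562.66

Competitive equilibrium: 136.7 − 0.5Q = 21.2 + 0.3Q → Q* = 144.375, P* = 64.5125.
At the ceiling P = 36.2, quantity supplied = (36.2 − 21.2)/0.3 = 50.
Willingness to pay at Q' = 50: 136.7 − 0.5·50 = 111.7.
ΔQ = 144.375 − 50 = 94.375; wedge = 111.7 − 36.2 = 75.5.
DWL = ½ × 94.375 × 75.5 = 3562.66.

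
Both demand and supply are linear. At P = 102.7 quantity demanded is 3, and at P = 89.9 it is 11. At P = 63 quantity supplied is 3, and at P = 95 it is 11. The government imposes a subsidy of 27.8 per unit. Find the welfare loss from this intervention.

69

Demand slope = (89.9 − 102.7)/(11 − 3) = −1.6, so P = 107.5 − 1.6Q.
Supply slope = (95 − 63)/(11 − 3) = 4, so P = 51 + 4Q.
Competitive equilibrium: 107.5 − 1.6Q = 51 + 4Q → Q* = 10.0893, P* = 91.3571.
The subsidy lowers effective supply by 27.8: P = 23.2 + 4Q.
New quantity: 107.5 − 1.6Q = 23.2 + 4Q → Q' = 15.0536.
Overproduction ΔQ = 15.0536 − 10.0893 = 4.9643; wedge = subsidy = 27.8.
The triangle = ½ × 4.9643 × 27.8 = 69.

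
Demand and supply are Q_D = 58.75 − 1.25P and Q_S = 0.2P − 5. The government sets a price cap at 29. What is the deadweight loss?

In inverse form: demand P = 47 − 0.8Q, supply P = 25 + 5Q.
Competitive equilibrium: 47 − 0.8Q = 25 + 5Q → Q* = 3.7931, P* = 43.9655.
At the ceiling P = 29, quantity supplied = (29 − 25)/5 = 0.8.
Willingness to pay at Q' = 0.8: 47 − 0.8·0.8 = 46.36.
ΔQ = 3.7931 − 0.8 = 2.9931; wedge = 46.36 − 29 = 17.36.
Welfare loss = ½ × 2.9931 × 17.36 = 25.98.

25.98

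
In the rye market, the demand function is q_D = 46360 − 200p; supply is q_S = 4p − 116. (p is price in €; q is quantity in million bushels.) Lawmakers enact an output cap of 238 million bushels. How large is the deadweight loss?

In inverse form: demand p = 231.8 − 0.005q, supply p = 29 + 0.25q.
Competitive equilibrium: 231.8 − 0.005q = 29 + 0.25q → q* = 795.2941, p* = 227.8235.
At q = 238: demand price = 231.8 − 0.005·238 = 230.61; supply price = 29 + 0.25·238 = 88.5.
Δq = 795.2941 − 238 = 557.2941; wedge = 230.61 − 88.5 = 142.11.
Deadweight loss = ½ × 557.2941 × 142.11 = €39598.53 million.

€39598.53 million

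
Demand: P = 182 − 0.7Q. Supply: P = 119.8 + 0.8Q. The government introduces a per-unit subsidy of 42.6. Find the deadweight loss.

Competitive equilibrium: 182 − 0.7Q = 119.8 + 0.8Q → Q* = 41.4667, P* = 152.9733.
The subsidy lowers effective supply by 42.6: P = 77.2 + 0.8Q.
New quantity: 182 − 0.7Q = 77.2 + 0.8Q → Q' = 69.8667.
Overproduction ΔQ = 69.8667 − 41.4667 = 28.4; wedge = subsidy = 42.6.
The triangle = ½ × 28.4 × 42.6 = 604.92.

604.92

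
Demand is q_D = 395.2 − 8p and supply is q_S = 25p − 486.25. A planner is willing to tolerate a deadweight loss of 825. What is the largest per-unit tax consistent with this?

16.5

In inverse form: demand p = 49.4 − 0.125q, supply p = 19.45 + 0.04q.
Competitive equilibrium: 49.4 − 0.125q = 19.45 + 0.04q → q* = 181.5152, p* = 26.7106.
A tax t gives Δq = t/0.165 and wedge t, so DWL = t²/0.33.
t²/0.33 = 825 → t² = 272.25 → t = 16.5.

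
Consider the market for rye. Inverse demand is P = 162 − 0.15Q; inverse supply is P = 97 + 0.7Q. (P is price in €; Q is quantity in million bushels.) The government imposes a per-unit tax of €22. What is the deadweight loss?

Competitive equilibrium: 162 − 0.15Q = 97 + 0.7Q → Q* = 76.4706, P* = 150.5294.
With the tax, the buyer price exceeds the seller price by 22: (162 − 0.15Q) − (97 + 0.7Q) = 22 → Q' = 50.5882.
ΔQ = 76.4706 − 50.5882 = 25.8824; the wedge equals the tax, 22.
Deadweight loss = ½ × 25.8824 × 22 = €284.71 million.

€284.71 million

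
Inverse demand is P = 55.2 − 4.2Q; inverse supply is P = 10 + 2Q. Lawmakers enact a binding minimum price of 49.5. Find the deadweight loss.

109.13

Competitive equilibrium: 55.2 − 4.2Q = 10 + 2Q → Q* = 7.2903, P* = 24.5806.
At the floor P = 49.5, quantity demanded = (55.2 − 49.5)/4.2 = 1.3571.
Sellers' marginal cost at Q' = 1.3571: 10 + 2·1.3571 = 12.7142.
ΔQ = 7.2903 − 1.3571 = 5.9332; wedge = 49.5 − 12.7142 = 36.7858.
DWL = ½ × 5.9332 × 36.7858 = 109.13.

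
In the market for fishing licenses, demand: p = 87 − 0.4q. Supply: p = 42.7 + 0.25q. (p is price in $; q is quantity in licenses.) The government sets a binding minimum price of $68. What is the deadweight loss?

Competitive equilibrium: 87 − 0.4q = 42.7 + 0.25q → q* = 68.1538, p* = 59.7385.
At the floor p = 68, quantity demanded = (87 − 68)/0.4 = 47.5.
Sellers' marginal cost at q' = 47.5: 42.7 + 0.25·47.5 = 54.575.
Δq = 68.1538 − 47.5 = 20.6538; wedge = 68 − 54.575 = 13.425.
The triangle = ½ × 20.6538 × 13.425 = $138.64.

$138.64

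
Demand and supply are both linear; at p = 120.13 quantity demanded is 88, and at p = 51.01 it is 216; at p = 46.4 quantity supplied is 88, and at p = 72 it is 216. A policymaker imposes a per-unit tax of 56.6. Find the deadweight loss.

2164.57

Demand slope = (51.01 − 120.13)/(216 − 88) = −0.54, so p = 167.65 − 0.54q.
Supply slope = (72 − 46.4)/(216 − 88) = 0.2, so p = 28.8 + 0.2q.
Competitive equilibrium: 167.65 − 0.54q = 28.8 + 0.2q → q* = 187.6351, p* = 66.327.
With the tax, the buyer price exceeds the seller price by 56.6: (167.65 − 0.54q) − (28.8 + 0.2q) = 56.6 → q' = 111.1486.
Δq = 187.6351 − 111.1486 = 76.4865; the wedge equals the tax, 56.6.
Welfare loss = ½ × 76.4865 × 56.6 = 2164.57.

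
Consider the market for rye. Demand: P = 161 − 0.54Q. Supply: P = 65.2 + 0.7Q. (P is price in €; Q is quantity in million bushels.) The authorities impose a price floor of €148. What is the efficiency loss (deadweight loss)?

Competitive equilibrium: 161 − 0.54Q = 65.2 + 0.7Q → Q* = 77.2581, P* = 119.2806.
At the floor P = 148, quantity demanded = (161 − 148)/0.54 = 24.0741.
Sellers' marginal cost at Q' = 24.0741: 65.2 + 0.7·24.0741 = 82.0519.
ΔQ = 77.2581 − 24.0741 = 53.184; wedge = 148 − 82.0519 = 65.9481.
DWL = ½ × 53.184 × 65.9481 = €1753.69 million.

€1753.69 million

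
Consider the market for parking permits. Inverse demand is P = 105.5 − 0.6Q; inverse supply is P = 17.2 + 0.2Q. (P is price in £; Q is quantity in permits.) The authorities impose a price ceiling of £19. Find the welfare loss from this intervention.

Competitive equilibrium: 105.5 − 0.6Q = 17.2 + 0.2Q → Q* = 110.375, P* = 39.275.
At the ceiling P = 19, quantity supplied = (19 − 17.2)/0.2 = 9.
Willingness to pay at Q' = 9: 105.5 − 0.6·9 = 100.1.
ΔQ = 110.375 − 9 = 101.375; wedge = 100.1 − 19 = 81.1.
The triangle = ½ × 101.375 × 81.1 = £4110.76.

£4110.76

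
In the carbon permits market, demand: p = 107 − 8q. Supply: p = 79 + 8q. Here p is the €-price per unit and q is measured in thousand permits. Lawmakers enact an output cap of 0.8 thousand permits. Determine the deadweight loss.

Competitive equilibrium: 107 − 8q = 79 + 8q → q* = 1.75, p* = 93.
At q = 0.8: demand price = 107 − 8·0.8 = 100.6; supply price = 79 + 8·0.8 = 85.4.
Δq = 1.75 − 0.8 = 0.95; wedge = 100.6 − 85.4 = 15.2.
DWL = ½ × 0.95 × 15.2 = €7.22 thousand.

€7.22 thousand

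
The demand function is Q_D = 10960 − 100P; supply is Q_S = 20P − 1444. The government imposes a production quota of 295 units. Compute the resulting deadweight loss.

3234.08

In inverse form: demand P = 109.6 − 0.01Q, supply P = 72.2 + 0.05Q.
Competitive equilibrium: 109.6 − 0.01Q = 72.2 + 0.05Q → Q* = 623.3333, P* = 103.3667.
At Q = 295: demand price = 109.6 − 0.01·295 = 106.65; supply price = 72.2 + 0.05·295 = 86.95.
ΔQ = 623.3333 − 295 = 328.3333; wedge = 106.65 − 86.95 = 19.7.
DWL = ½ × 328.3333 × 19.7 = 3234.08.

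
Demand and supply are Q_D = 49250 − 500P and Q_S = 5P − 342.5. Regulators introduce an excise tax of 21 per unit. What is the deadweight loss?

In inverse form: demand P = 98.5 − 0.002Q, supply P = 68.5 + 0.2Q.
Competitive equilibrium: 98.5 − 0.002Q = 68.5 + 0.2Q → Q* = 148.5149, P* = 98.203.
With the tax, the buyer price exceeds the seller price by 21: (98.5 − 0.002Q) − (68.5 + 0.2Q) = 21 → Q' = 44.5545.
ΔQ = 148.5149 − 44.5545 = 103.9604; the wedge equals the tax, 21.
Deadweight loss = ½ × 103.9604 × 21 = 1091.58.

1091.58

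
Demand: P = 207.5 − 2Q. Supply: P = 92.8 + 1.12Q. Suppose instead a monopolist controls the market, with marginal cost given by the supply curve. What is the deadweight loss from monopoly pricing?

Competitive equilibrium: 207.5 − 2Q = 92.8 + 1.12Q → Q* = 36.7628, P* = 133.9744.
Marginal revenue: MR = 207.5 − 4Q. Set MR = MC: 207.5 − 4Q = 92.8 + 1.12Q → Q_m = 22.4023.
Price P_m = 207.5 − 2·22.4023 = 162.6954; MC(Q_m) = 92.8 + 1.12·22.4023 = 117.8906.
Competitive Q* = 36.7628, so ΔQ = 14.3605; wedge = 162.6954 − 117.8906 = 44.8048.
Welfare loss = ½ × 14.3605 × 44.8048 = 321.71.

321.71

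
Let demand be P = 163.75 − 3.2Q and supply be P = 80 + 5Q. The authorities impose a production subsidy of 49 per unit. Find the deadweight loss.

146.40

Competitive equilibrium: 163.75 − 3.2Q = 80 + 5Q → Q* = 10.2134, P* = 131.0671.
The subsidy lowers effective supply by 49: P = 31 + 5Q.
New quantity: 163.75 − 3.2Q = 31 + 5Q → Q' = 16.189.
Overproduction ΔQ = 16.189 − 10.2134 = 5.9756; wedge = subsidy = 49.
Welfare loss = ½ × 5.9756 × 49 = 146.40.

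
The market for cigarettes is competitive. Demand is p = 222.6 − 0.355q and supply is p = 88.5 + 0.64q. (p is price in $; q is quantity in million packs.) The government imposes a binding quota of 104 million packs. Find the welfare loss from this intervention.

Competitive equilibrium: 222.6 − 0.355q = 88.5 + 0.64q → q* = 134.7739, p* = 174.7553.
At q = 104: demand price = 222.6 − 0.355·104 = 185.68; supply price = 88.5 + 0.64·104 = 155.06.
Δq = 134.7739 − 104 = 30.7739; wedge = 185.68 − 155.06 = 30.62.
Welfare loss = ½ × 30.7739 × 30.62 = $471.15 million.

$471.15 million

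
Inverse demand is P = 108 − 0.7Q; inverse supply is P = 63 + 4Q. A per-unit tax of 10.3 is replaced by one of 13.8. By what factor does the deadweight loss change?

1.795

Competitive equilibrium: 108 − 0.7Q = 63 + 4Q → Q* = 9.5745, P* = 101.2979.
For a per-unit tax t: ΔQ = t/4.7, so DWL = ½·t·(t/4.7) = t²/9.4.
At t = 10.3: DWL = 11.286. At t = 13.8: DWL = 20.260.
Ratio = (13.8/10.3)² = 1.795.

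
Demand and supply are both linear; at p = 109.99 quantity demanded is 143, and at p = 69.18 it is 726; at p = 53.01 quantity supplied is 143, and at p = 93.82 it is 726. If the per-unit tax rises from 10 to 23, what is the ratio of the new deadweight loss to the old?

5.29

Demand slope = (69.18 − 109.99)/(726 − 143) = −0.07, so p = 120 − 0.07q.
Supply slope = (93.82 − 53.01)/(726 − 143) = 0.07, so p = 43 + 0.07q.
Competitive equilibrium: 120 − 0.07q = 43 + 0.07q → q* = 550, p* = 81.5.
For a per-unit tax t: Δq = t/0.14, so DWL = ½·t·(t/0.14) = t²/0.28.
At t = 10: DWL = 357.143. At t = 23: DWL = 1889.286.
Ratio = (23/10)² = 5.29.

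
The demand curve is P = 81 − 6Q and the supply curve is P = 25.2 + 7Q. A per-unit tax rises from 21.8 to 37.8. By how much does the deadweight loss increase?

Competitive equilibrium: 81 − 6Q = 25.2 + 7Q → Q* = 4.2923, P* = 55.2462.
For a per-unit tax t: ΔQ = t/13, so DWL = ½·t·(t/13) = t²/26.
At t = 21.8: DWL = 18.278. At t = 37.8: DWL = 54.955.
Increase = 54.955 − 18.278 = 36.68.

36.68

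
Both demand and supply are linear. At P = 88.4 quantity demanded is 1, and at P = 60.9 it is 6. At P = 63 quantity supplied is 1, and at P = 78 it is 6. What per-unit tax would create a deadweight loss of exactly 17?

Demand slope = (60.9 − 88.4)/(6 − 1) = −5.5, so P = 93.9 − 5.5Q.
Supply slope = (78 − 63)/(6 − 1) = 3, so P = 60 + 3Q.
Competitive equilibrium: 93.9 − 5.5Q = 60 + 3Q → Q* = 3.9882, P* = 71.9647.
A tax t gives ΔQ = t/8.5 and wedge t, so DWL = t²/17.
t²/17 = 17 → t² = 289 → t = 17.

17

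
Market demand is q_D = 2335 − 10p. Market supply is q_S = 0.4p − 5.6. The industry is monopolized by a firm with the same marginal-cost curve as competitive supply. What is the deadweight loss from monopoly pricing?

12.71

In inverse form: demand p = 233.5 − 0.1q, supply p = 14 + 2.5q.
Competitive equilibrium: 233.5 − 0.1q = 14 + 2.5q → q* = 84.4231, p* = 225.0577.
Marginal revenue: MR = 233.5 − 0.2q. Set MR = MC: 233.5 − 0.2q = 14 + 2.5q → q_m = 81.2963.
Price p_m = 233.5 − 0.1·81.2963 = 225.3704; MC(q_m) = 14 + 2.5·81.2963 = 217.2408.
Competitive q* = 84.4231, so Δq = 3.1268; wedge = 225.3704 − 217.2408 = 8.1296.
Welfare loss = ½ × 3.1268 × 8.1296 = 12.71.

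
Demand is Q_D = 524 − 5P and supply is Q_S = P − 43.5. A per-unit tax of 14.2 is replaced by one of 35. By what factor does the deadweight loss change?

In inverse form: demand P = 104.8 − 0.2Q, supply P = 43.5 + Q.
Competitive equilibrium: 104.8 − 0.2Q = 43.5 + Q → Q* = 51.0833, P* = 94.5833.
For a per-unit tax t: ΔQ = t/1.2, so DWL = ½·t·(t/1.2) = t²/2.4.
At t = 14.2: DWL = 84.017. At t = 35: DWL = 510.417.
Ratio = (35/14.2)² = 6.075.

6.075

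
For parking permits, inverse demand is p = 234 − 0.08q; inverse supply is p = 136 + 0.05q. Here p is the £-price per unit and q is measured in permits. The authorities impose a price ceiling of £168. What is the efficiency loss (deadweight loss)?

Competitive equilibrium: 234 − 0.08q = 136 + 0.05q → q* = 753.8462, p* = 173.6923.
At the ceiling p = 168, quantity supplied = (168 − 136)/0.05 = 640.
Willingness to pay at q' = 640: 234 − 0.08·640 = 182.8.
Δq = 753.8462 − 640 = 113.8462; wedge = 182.8 − 168 = 14.8.
The triangle = ½ × 113.8462 × 14.8 = £842.46.

£842.46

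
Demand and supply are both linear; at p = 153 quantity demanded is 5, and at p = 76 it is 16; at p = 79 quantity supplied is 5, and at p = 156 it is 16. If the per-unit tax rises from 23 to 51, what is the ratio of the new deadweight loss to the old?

Demand slope = (76 − 153)/(16 − 5) = −7, so p = 188 − 7q.
Supply slope = (156 − 79)/(16 − 5) = 7, so p = 44 + 7q.
Competitive equilibrium: 188 − 7q = 44 + 7q → q* = 10.2857, p* = 116.
For a per-unit tax t: Δq = t/14, so DWL = ½·t·(t/14) = t²/28.
At t = 23: DWL = 18.893. At t = 51: DWL = 92.893.
Ratio = (51/23)² = 4.917.

4.917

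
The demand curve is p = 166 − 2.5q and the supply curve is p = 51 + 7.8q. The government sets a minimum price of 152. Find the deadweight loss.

159.49

Competitive equilibrium: 166 − 2.5q = 51 + 7.8q → q* = 11.165, p* = 138.0874.
At the floor p = 152, quantity demanded = (166 − 152)/2.5 = 5.6.
Sellers' marginal cost at q' = 5.6: 51 + 7.8·5.6 = 94.68.
Δq = 11.165 − 5.6 = 5.565; wedge = 152 − 94.68 = 57.32.
DWL = ½ × 5.565 × 57.32 = 159.49.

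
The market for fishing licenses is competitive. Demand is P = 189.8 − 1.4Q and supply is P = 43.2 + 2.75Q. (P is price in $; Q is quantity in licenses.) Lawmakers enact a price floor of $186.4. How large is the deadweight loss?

Competitive equilibrium: 189.8 − 1.4Q = 43.2 + 2.75Q → Q* = 35.3253, P* = 140.3446.
At the floor P = 186.4, quantity demanded = (189.8 − 186.4)/1.4 = 2.4286.
Sellers' marginal cost at Q' = 2.4286: 43.2 + 2.75·2.4286 = 49.8787.
ΔQ = 35.3253 − 2.4286 = 32.8967; wedge = 186.4 − 49.8787 = 136.5213.
Welfare loss = ½ × 32.8967 × 136.5213 = $2245.55.

$2245.55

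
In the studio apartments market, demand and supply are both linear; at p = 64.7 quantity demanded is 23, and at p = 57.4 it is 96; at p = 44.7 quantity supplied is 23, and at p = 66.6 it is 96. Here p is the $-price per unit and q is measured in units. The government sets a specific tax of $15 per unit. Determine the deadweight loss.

$281.25

Demand slope = (57.4 − 64.7)/(96 − 23) = −0.1, so p = 67 − 0.1q.
Supply slope = (66.6 − 44.7)/(96 − 23) = 0.3, so p = 37.8 + 0.3q.
Competitive equilibrium: 67 − 0.1q = 37.8 + 0.3q → q* = 73, p* = 59.7.
With the tax, the buyer price exceeds the seller price by 15: (67 − 0.1q) − (37.8 + 0.3q) = 15 → q' = 35.5.
Δq = 73 − 35.5 = 37.5; the wedge equals the tax, 15.
DWL = ½ × 37.5 × 15 = $281.25.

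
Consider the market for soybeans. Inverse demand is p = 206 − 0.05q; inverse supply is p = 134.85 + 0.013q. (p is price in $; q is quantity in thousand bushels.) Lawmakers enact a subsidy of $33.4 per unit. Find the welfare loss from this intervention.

Competitive equilibrium: 206 − 0.05q = 134.85 + 0.013q → q* = 1129.3651, p* = 149.5317.
The subsidy lowers effective supply by 33.4: p = 101.45 + 0.013q.
New quantity: 206 − 0.05q = 101.45 + 0.013q → q' = 1659.5238.
Overproduction Δq = 1659.5238 − 1129.3651 = 530.1587; wedge = subsidy = 33.4.
DWL = ½ × 530.1587 × 33.4 = $8853.65 thousand.

$8853.65 thousand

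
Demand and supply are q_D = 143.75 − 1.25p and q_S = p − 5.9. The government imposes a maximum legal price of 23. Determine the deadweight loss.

In inverse form: demand p = 115 − 0.8q, supply p = 5.9 + q.
Competitive equilibrium: 115 − 0.8q = 5.9 + q → q* = 60.61111, p* = 66.51111.
At the ceiling p = 23, quantity supplied = (23 − 5.9)/1 = 17.1.
Willingness to pay at q' = 17.1: 115 − 0.8·17.1 = 101.32.
Δq = 60.61111 − 17.1 = 43.51111; wedge = 101.32 − 23 = 78.32.
Welfare loss = ½ × 43.51111 × 78.32 = 1703.90.

1703.90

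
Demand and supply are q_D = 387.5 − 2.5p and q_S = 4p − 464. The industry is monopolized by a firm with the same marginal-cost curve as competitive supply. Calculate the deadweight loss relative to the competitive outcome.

169.80

In inverse form: demand p = 155 − 0.4q, supply p = 116 + 0.25q.
Competitive equilibrium: 155 − 0.4q = 116 + 0.25q → q* = 60, p* = 131.
Marginal revenue: MR = 155 − 0.8q. Set MR = MC: 155 − 0.8q = 116 + 0.25q → q_m = 37.1429.
Price p_m = 155 − 0.4·37.1429 = 140.1428; MC(q_m) = 116 + 0.25·37.1429 = 125.2857.
Competitive q* = 60, so Δq = 22.8571; wedge = 140.1428 − 125.2857 = 14.8571.
Welfare loss = ½ × 22.8571 × 14.8571 = 169.80.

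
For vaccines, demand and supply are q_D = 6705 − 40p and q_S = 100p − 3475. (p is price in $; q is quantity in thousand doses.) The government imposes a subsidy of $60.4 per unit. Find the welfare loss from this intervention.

In inverse form: demand p = 167.625 − 0.025q, supply p = 34.75 + 0.01q.
Competitive equilibrium: 167.625 − 0.025q = 34.75 + 0.01q → q* = 3796.4286, p* = 72.7143.
The subsidy lowers effective supply by 60.4: p = 0.01q − 25.65.
New quantity: 167.625 − 0.025q = 0.01q − 25.65 → q' = 5522.1429.
Overproduction Δq = 5522.1429 − 3796.4286 = 1725.7143; wedge = subsidy = 60.4.
The triangle = ½ × 1725.7143 × 60.4 = $52116.57 thousand.

$52116.57 thousand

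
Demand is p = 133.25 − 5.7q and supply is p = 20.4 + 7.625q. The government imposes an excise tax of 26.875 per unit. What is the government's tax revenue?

173.40

Competitive equilibrium: 133.25 − 5.7q = 20.4 + 7.625q → q* = 8.469, p* = 84.9765.
With the tax, the buyer price exceeds the seller price by 26.875: (133.25 − 5.7q) − (20.4 + 7.625q) = 26.875 → q' = 6.4522.
Tax revenue = 26.875 × 6.4522 = 173.40.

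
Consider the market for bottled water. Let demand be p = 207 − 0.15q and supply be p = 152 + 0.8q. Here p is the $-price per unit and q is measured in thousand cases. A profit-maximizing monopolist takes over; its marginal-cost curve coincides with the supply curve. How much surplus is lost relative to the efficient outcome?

$29.61 thousand

Competitive equilibrium: 207 − 0.15q = 152 + 0.8q → q* = 57.8947, p* = 198.3158.
Marginal revenue: MR = 207 − 0.3q. Set MR = MC: 207 − 0.3q = 152 + 0.8q → q_m = 50.
Price p_m = 207 − 0.15·50 = 199.5; MC(q_m) = 152 + 0.8·50 = 192.
Competitive q* = 57.8947, so Δq = 7.8947; wedge = 199.5 − 192 = 7.5.
The triangle = ½ × 7.8947 × 7.5 = $29.61 thousand.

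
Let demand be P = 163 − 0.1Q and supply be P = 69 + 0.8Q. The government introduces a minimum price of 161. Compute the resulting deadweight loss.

Competitive equilibrium: 163 − 0.1Q = 69 + 0.8Q → Q* = 104.4444, P* = 152.5556.
At the floor P = 161, quantity demanded = (163 − 161)/0.1 = 20.
Sellers' marginal cost at Q' = 20: 69 + 0.8·20 = 85.
ΔQ = 104.4444 − 20 = 84.4444; wedge = 161 − 85 = 76.
DWL = ½ × 84.4444 × 76 = 3208.89.

3208.89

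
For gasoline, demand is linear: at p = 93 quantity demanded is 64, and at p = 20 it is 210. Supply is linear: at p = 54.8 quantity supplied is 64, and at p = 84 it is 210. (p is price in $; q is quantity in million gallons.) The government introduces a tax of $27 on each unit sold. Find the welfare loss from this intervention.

Demand slope = (20 − 93)/(210 − 64) = −0.5, so p = 125 − 0.5q.
Supply slope = (84 − 54.8)/(210 − 64) = 0.2, so p = 42 + 0.2q.
Competitive equilibrium: 125 − 0.5q = 42 + 0.2q → q* = 118.5714, p* = 65.7143.
With the tax, the buyer price exceeds the seller price by 27: (125 − 0.5q) − (42 + 0.2q) = 27 → q' = 80.
Δq = 118.5714 − 80 = 38.5714; the wedge equals the tax, 27.
Welfare loss = ½ × 38.5714 × 27 = $520.71 million.

$520.71 million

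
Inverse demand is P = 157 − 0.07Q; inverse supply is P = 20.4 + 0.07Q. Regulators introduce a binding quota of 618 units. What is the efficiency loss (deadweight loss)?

8957.17

Competitive equilibrium: 157 − 0.07Q = 20.4 + 0.07Q → Q* = 975.7143, P* = 88.7.
At Q = 618: demand price = 157 − 0.07·618 = 113.74; supply price = 20.4 + 0.07·618 = 63.66.
ΔQ = 975.7143 − 618 = 357.7143; wedge = 113.74 − 63.66 = 50.08.
Welfare loss = ½ × 357.7143 × 50.08 = 8957.17.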